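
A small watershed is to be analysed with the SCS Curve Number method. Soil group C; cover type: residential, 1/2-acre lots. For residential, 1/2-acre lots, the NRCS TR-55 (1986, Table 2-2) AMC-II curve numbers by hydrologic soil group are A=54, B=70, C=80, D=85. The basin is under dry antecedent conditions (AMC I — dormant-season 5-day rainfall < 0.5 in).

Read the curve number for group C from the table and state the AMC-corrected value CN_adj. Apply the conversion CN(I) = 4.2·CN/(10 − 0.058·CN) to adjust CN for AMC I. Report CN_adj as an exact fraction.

CN_adj = 4200/67 ≈ 62.687

NRCS table: residential, 1/2-acre lots, soil group C → CN(II) = 80
CN(I) from CN(II)=80: (4.2·80)/(10 − 0.058·80) = 4200/67 ≈ 62.687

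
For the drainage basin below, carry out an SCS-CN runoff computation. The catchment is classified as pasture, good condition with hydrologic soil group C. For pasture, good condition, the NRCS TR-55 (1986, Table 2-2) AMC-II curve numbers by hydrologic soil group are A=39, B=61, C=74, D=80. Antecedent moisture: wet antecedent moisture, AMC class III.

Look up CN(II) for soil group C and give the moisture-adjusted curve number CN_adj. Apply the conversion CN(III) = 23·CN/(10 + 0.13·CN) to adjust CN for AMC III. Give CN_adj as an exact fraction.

NRCS table: pasture, good condition, soil group C → CN(II) = 74
CN(III) from CN(II)=74: (23·74)/(10 + 0.13·74) = 85100/981 ≈ 86.748

CN_adj = 85100/981 ≈ 86.748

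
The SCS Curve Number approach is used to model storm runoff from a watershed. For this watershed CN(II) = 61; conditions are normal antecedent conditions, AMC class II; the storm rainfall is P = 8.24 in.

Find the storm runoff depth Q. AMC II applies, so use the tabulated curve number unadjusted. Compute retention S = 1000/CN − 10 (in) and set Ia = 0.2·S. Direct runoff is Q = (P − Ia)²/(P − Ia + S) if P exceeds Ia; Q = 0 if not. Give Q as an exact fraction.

Average conditions: CN = 61 (no AMC adjustment).
Max retention: S = 1000/61 − 10 = 390/61 in (≈ 6.393 in)
Ia = 0.2S: 0.2·6.393 = 1.279 in (exactly 78/61)
Since P=8.240 > Ia=1.279: effective rainfall P−Ia = 10616/1525 in
Runoff Q = (P−Ia)²/(P−Ia+S) = (6.961)²/(6.961+6.393) = 56349728/15529075 ≈ 3.629 in

Q = 56349728/15529075 in ≈ 3.629 in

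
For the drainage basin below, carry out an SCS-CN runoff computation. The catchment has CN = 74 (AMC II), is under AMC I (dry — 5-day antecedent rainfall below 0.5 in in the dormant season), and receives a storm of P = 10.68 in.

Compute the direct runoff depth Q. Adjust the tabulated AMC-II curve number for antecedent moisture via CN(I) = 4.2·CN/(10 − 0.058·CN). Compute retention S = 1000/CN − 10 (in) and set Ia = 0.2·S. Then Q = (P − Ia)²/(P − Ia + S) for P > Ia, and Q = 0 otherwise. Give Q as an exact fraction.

Adjust CN=74 to AMC I: 4.2·74/(10 − 0.058·74) → (1554/5) ÷ (1427/250) = 77700/1427 ≈ 54.450
Max retention: S = 1000/(77700/1427) − 10 = 6500/777 in (≈ 8.366 in)
Ia = 0.2·(6500/777) = 1300/777 in ≈ 1.673 in
Since P=10.680 > Ia=1.673: effective rainfall P−Ia = 174959/19425 in
Q = (174959/19425)²/((174959/19425) + 6500/777) = (30610651681/377330625)/(337459/19425) = 30610651681/6555141075 in ≈ 4.670 in

Q = 30610651681/6555141075 in ≈ 4.670 in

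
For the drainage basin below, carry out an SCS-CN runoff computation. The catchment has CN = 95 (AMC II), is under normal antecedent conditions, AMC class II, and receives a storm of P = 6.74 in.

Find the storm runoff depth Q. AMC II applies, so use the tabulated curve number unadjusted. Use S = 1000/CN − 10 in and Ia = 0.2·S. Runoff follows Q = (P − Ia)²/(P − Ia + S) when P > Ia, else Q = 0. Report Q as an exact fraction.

Q = 39727809/6462850 in ≈ 6.147 in

CN(II) = 95; AMC II needs no correction.
Retention S: 1000/CN − 10 with CN=95.000 → S = 10/19 ≈ 0.526 in
Ia = 0.2S: 0.2·0.526 = 0.105 in (exactly 2/19)
Excess rainfall: 6.740 − 0.105 = 6.635 in; P > Ia so Q > 0
Q: (6303/950)² ÷ (6803/950) = 39727809/6462850 in (≈ 6.147 in)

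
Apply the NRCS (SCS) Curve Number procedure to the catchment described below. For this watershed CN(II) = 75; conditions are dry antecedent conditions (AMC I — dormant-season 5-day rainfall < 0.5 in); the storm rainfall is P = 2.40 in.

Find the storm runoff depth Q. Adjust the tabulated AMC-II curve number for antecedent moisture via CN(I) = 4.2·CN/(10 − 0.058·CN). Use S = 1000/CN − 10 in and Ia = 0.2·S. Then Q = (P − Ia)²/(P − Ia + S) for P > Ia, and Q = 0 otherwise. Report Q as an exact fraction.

Q = 16384/217035 in ≈ 0.075 in

Dry (AMC I): CN(I) = 4.2·75/(10 − 0.058·75) = 315/(113/20) = 6300/113 ≈ 55.752
Retention S: 1000/CN − 10 with CN=55.752 → S = 500/63 ≈ 7.937 in
Ia = 0.2·(500/63) = 100/63 in ≈ 1.587 in
P − Ia = 2.400 − 1.587 = 256/315 ≈ 0.813 in (> 0, runoff occurs)
Runoff Q = (P−Ia)²/(P−Ia+S) = (0.813)²/(0.813+7.937) = 16384/217035 ≈ 0.075 in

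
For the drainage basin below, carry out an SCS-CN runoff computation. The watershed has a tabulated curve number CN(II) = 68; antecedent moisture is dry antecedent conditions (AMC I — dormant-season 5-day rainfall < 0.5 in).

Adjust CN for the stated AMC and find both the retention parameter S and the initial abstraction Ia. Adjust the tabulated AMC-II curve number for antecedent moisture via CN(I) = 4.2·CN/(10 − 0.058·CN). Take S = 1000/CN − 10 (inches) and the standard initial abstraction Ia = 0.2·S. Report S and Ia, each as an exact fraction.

Dry (AMC I): CN(I) = 4.2·68/(10 − 0.058·68) = (1428/5)/(757/125) = 35700/757 ≈ 47.160
S = 1000/(35700/757) − 10 = 4000/357 in ≈ 11.204 in
Ia = 0.2S: 0.2·11.204 = 2.241 in (exactly 800/357)

S = 4000/357 in ≈ 11.204 in; Ia = 800/357 in ≈ 2.241 in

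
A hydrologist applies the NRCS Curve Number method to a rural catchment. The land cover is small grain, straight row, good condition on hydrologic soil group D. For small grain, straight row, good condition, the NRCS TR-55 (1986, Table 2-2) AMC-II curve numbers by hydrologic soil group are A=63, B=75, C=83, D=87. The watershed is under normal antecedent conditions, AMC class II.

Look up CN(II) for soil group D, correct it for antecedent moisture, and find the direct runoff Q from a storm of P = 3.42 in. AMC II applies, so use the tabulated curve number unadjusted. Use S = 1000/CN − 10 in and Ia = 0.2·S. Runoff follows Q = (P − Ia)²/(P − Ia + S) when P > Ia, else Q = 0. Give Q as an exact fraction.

Q = 184334929/87334950 in ≈ 2.111 in

NRCS table: small grain, straight row, good condition, soil group D → CN(II) = 87
CN(II) = 87; AMC II needs no correction.
Max retention: S = 1000/87 − 10 = 130/87 in (≈ 1.494 in)
Ia = 0.2·(130/87) = 26/87 in ≈ 0.299 in
Excess rainfall: 3.420 − 0.299 = 3.121 in; P > Ia so Q > 0
Runoff Q = (P−Ia)²/(P−Ia+S) = (3.121)²/(3.121+1.494) = 184334929/87334950 ≈ 2.111 in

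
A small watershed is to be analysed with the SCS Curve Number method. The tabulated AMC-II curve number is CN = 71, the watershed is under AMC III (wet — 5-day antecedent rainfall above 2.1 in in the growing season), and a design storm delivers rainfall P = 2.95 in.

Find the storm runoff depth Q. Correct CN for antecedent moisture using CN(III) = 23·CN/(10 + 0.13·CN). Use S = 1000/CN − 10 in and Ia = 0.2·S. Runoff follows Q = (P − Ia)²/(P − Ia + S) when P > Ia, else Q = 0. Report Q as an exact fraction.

Q = 7182054009/4662117020 in ≈ 1.541 in

Adjust CN=71 to AMC III: 23·71/(10 + 0.13·71) → 1633 ÷ (1923/100) = 163300/1923 ≈ 84.919
S = 1000/(163300/1923) − 10 = 2900/1633 in ≈ 1.776 in
Ia = 0.2S: 0.2·1.776 = 0.355 in (exactly 580/1633)
Since P=2.950 > Ia=0.355: effective rainfall P−Ia = 84747/32660 in
Runoff Q = (P−Ia)²/(P−Ia+S) = (2.595)²/(2.595+1.776) = 7182054009/4662117020 ≈ 1.541 in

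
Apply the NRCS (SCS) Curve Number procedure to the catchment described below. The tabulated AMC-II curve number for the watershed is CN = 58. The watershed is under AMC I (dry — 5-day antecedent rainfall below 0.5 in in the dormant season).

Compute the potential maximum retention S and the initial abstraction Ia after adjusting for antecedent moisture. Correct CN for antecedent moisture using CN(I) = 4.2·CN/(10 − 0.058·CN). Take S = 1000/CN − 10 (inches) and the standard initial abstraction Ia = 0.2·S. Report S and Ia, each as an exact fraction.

S = 500/29 in ≈ 17.241 in; Ia = 100/29 in ≈ 3.448 in

Adjust CN=58 to AMC I: 4.2·58/(10 − 0.058·58) → (1218/5) ÷ (1659/250) = 2900/79 ≈ 36.709
Max retention: S = 1000/(2900/79) − 10 = 500/29 in (≈ 17.241 in)
Initial abstraction Ia = S/5 = (500/29)/5 = 100/29 ≈ 3.448 in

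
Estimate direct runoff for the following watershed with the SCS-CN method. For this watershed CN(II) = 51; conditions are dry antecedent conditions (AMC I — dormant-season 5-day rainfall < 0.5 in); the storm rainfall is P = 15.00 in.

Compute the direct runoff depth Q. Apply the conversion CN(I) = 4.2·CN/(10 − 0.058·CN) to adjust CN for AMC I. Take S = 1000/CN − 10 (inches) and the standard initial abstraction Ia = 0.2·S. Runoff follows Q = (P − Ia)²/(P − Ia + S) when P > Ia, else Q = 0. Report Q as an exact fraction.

Q = 508805/155907 in ≈ 3.264 in

Dry (AMC I): CN(I) = 4.2·51/(10 − 0.058·51) = (1071/5)/(3521/500) = 15300/503 ≈ 30.417
S = 1000/(15300/503) − 10 = 3500/153 in ≈ 22.876 in
Ia = 0.2S: 0.2·22.876 = 4.575 in (exactly 700/153)
Excess rainfall: 15.000 − 4.575 = 10.425 in; P > Ia so Q > 0
Runoff Q = (P−Ia)²/(P−Ia+S) = (10.425)²/(10.425+22.876) = 508805/155907 ≈ 3.264 in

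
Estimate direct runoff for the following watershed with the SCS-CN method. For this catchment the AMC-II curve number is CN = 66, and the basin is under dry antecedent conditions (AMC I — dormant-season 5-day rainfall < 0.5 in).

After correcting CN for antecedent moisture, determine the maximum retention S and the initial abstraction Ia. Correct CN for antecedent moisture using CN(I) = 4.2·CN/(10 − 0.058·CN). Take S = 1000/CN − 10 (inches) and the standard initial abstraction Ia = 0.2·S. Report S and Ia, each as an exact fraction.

S = 8500/693 in ≈ 12.266 in; Ia = 1700/693 in ≈ 2.453 in

CN(I) from CN(II)=66: (4.2·66)/(10 − 0.058·66) = 69300/1543 ≈ 44.913
S = 1000/(69300/1543) − 10 = 8500/693 in ≈ 12.266 in
Initial abstraction Ia = S/5 = (8500/693)/5 = 1700/693 ≈ 2.453 in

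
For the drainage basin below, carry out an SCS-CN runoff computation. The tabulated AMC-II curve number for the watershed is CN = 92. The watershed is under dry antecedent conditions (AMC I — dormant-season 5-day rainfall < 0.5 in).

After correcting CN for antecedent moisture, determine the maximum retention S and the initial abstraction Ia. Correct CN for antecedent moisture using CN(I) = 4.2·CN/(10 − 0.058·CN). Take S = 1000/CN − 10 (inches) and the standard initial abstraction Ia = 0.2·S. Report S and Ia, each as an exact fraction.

Dry (AMC I): CN(I) = 4.2·92/(10 − 0.058·92) = (1932/5)/(583/125) = 48300/583 ≈ 82.847
Max retention: S = 1000/(48300/583) − 10 = 1000/483 in (≈ 2.070 in)
Ia = 0.2S: 0.2·2.070 = 0.414 in (exactly 200/483)

S = 1000/483 in ≈ 2.070 in; Ia = 200/483 in ≈ 0.414 in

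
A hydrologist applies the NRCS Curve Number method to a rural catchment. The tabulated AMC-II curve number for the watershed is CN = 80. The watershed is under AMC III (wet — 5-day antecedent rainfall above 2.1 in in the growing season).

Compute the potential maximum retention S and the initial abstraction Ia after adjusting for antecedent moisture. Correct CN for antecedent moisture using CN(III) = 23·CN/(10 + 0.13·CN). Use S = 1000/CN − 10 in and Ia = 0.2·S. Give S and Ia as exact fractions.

Wet (AMC III): CN(III) = 23·80/(10 + 0.13·80) = 1840/(102/5) = 4600/51 ≈ 90.196
Max retention: S = 1000/(4600/51) − 10 = 25/23 in (≈ 1.087 in)
Initial abstraction Ia = S/5 = (25/23)/5 = 5/23 ≈ 0.217 in

S = 25/23 in ≈ 1.087 in; Ia = 5/23 in ≈ 0.217 in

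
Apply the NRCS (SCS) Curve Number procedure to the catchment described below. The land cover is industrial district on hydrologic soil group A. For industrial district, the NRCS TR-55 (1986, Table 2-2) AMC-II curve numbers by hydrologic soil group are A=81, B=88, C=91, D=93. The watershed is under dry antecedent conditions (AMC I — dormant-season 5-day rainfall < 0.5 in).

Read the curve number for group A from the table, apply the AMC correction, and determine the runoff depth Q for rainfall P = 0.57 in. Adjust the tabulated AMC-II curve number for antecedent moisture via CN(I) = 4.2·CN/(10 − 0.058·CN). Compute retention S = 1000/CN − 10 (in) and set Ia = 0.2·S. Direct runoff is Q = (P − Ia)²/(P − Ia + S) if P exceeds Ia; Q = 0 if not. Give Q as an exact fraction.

Q = 0 in ≈ 0.000 in

NRCS table: industrial district, soil group A → CN(II) = 81
CN(I) from CN(II)=81: (4.2·81)/(10 − 0.058·81) = 170100/2651 ≈ 64.164
S = 1000/(170100/2651) − 10 = 9500/1701 in ≈ 5.585 in
Ia = 0.2·(9500/1701) = 1900/1701 in ≈ 1.117 in
P = 0.570 ≤ Ia = 1.117 in: entire storm abstracted, Q = 0.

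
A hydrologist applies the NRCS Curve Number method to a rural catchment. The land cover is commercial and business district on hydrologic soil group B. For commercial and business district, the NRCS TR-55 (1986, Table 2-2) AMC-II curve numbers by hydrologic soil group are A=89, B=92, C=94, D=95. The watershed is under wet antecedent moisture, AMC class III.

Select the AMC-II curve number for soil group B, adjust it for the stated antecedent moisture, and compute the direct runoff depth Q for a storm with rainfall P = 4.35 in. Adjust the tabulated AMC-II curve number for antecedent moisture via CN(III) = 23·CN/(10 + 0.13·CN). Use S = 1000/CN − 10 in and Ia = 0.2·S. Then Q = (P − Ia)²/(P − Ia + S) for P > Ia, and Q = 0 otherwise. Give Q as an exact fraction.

NRCS table: commercial and business district, soil group B → CN(II) = 92
Adjust CN=92 to AMC III: 23·92/(10 + 0.13·92) → 2116 ÷ (549/25) = 52900/549 ≈ 96.357
Max retention: S = 1000/(52900/549) − 10 = 200/529 in (≈ 0.378 in)
Ia = 0.2S: 0.2·0.378 = 0.076 in (exactly 40/529)
Excess rainfall: 4.350 − 0.076 = 4.274 in; P > Ia so Q > 0
Runoff Q = (P−Ia)²/(P−Ia+S) = (4.274)²/(4.274+0.378) = 2045119729/520779340 ≈ 3.927 in

Q = 2045119729/520779340 in ≈ 3.927 in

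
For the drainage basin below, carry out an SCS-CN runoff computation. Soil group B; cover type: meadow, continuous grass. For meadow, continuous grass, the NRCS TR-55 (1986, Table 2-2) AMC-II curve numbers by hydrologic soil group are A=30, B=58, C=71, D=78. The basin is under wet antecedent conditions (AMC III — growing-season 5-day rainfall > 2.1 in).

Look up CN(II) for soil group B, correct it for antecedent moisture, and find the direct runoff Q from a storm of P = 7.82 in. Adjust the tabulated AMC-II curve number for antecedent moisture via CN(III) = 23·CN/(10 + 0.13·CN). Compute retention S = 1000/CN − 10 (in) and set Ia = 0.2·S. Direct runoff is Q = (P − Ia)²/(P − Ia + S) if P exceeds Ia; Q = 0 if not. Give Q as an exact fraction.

NRCS table: meadow, continuous grass, soil group B → CN(II) = 58
Wet (AMC III): CN(III) = 23·58/(10 + 0.13·58) = 1334/(877/50) = 66700/877 ≈ 76.055
S = 1000/(66700/877) − 10 = 2100/667 in ≈ 3.148 in
Ia = 0.2S: 0.2·3.148 = 0.630 in (exactly 420/667)
Since P=7.820 > Ia=0.630: effective rainfall P−Ia = 239797/33350 in
Runoff Q = (P−Ia)²/(P−Ia+S) = (7.190)²/(7.190+3.148) = 57502601209/11498979950 ≈ 5.001 in

Q = 57502601209/11498979950 in ≈ 5.001 in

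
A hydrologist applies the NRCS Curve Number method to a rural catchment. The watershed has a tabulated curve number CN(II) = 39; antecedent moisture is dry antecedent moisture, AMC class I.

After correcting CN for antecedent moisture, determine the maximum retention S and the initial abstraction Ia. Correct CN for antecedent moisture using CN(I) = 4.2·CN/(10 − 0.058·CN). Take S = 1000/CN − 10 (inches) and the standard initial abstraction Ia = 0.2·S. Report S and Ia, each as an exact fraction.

S = 30500/819 in ≈ 37.241 in; Ia = 6100/819 in ≈ 7.448 in

Dry (AMC I): CN(I) = 4.2·39/(10 − 0.058·39) = (819/5)/(3869/500) = 81900/3869 ≈ 21.168
Max retention: S = 1000/(81900/3869) − 10 = 30500/819 in (≈ 37.241 in)
Ia = 0.2·(30500/819) = 6100/819 in ≈ 7.448 in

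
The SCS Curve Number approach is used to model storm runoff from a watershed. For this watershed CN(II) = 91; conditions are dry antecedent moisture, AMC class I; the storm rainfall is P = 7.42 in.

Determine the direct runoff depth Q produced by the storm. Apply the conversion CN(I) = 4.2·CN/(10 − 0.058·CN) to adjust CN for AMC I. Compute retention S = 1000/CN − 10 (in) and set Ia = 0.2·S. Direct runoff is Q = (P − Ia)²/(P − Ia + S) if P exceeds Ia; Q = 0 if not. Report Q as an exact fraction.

Adjust CN=91 to AMC I: 4.2·91/(10 − 0.058·91) → (1911/5) ÷ (2361/500) = 63700/787 ≈ 80.940
Max retention: S = 1000/(63700/787) − 10 = 1500/637 in (≈ 2.355 in)
Ia = 0.2S: 0.2·2.355 = 0.471 in (exactly 300/637)
Excess rainfall: 7.420 − 0.471 = 6.949 in; P > Ia so Q > 0
Q = (221327/31850)²/((221327/31850) + 1500/637) = (48985640929/1014422500)/(296327/31850) = 48985640929/9438014950 in ≈ 5.190 in

Q = 48985640929/9438014950 in ≈ 5.190 in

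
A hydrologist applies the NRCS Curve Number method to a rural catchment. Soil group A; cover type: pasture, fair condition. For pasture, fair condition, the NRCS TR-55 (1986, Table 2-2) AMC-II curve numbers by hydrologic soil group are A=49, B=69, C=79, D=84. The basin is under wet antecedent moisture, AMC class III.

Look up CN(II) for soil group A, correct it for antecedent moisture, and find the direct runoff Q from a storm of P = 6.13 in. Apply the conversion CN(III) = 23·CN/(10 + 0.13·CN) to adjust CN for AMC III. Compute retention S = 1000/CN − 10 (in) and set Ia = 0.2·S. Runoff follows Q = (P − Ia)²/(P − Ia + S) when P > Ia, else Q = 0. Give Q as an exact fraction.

Q = 346745500201/123840507700 in ≈ 2.800 in

NRCS table: pasture, fair condition, soil group A → CN(II) = 49
Adjust CN=49 to AMC III: 23·49/(10 + 0.13·49) → 1127 ÷ (1637/100) = 112700/1637 ≈ 68.845
S = 1000/(112700/1637) − 10 = 5100/1127 in ≈ 4.525 in
Ia = 0.2S: 0.2·4.525 = 0.905 in (exactly 1020/1127)
P − Ia = 6.130 − 0.905 = 588851/112700 ≈ 5.225 in (> 0, runoff occurs)
Q = (588851/112700)²/((588851/112700) + 5100/1127) = (346745500201/12701290000)/(1098851/112700) = 346745500201/123840507700 in ≈ 2.800 in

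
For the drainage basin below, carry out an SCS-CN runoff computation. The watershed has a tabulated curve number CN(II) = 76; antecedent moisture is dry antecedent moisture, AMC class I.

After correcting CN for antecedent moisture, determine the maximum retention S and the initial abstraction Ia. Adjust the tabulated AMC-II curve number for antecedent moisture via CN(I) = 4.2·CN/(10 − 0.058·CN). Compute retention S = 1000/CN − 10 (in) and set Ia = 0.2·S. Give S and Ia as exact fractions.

S = 1000/133 in ≈ 7.519 in; Ia = 200/133 in ≈ 1.504 in

CN(I) from CN(II)=76: (4.2·76)/(10 − 0.058·76) = 13300/233 ≈ 57.082
Retention S: 1000/CN − 10 with CN=57.082 → S = 1000/133 ≈ 7.519 in
Initial abstraction Ia = S/5 = (1000/133)/5 = 200/133 ≈ 1.504 in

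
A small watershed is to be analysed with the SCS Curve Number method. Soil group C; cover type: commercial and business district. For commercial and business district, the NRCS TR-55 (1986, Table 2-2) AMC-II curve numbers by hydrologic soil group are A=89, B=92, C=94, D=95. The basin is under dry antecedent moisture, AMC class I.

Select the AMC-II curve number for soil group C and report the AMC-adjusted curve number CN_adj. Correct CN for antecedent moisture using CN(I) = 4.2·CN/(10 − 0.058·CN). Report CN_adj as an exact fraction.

NRCS table: commercial and business district, soil group C → CN(II) = 94
Dry (AMC I): CN(I) = 4.2·94/(10 − 0.058·94) = (1974/5)/(1137/250) = 32900/379 ≈ 86.807

CN_adj = 32900/379 ≈ 86.807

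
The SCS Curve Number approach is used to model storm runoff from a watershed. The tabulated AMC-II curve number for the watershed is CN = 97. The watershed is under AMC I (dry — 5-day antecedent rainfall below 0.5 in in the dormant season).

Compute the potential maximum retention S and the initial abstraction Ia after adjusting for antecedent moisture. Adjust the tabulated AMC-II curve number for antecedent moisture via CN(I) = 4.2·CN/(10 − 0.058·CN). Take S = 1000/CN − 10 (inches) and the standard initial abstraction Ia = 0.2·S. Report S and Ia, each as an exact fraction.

S = 500/679 in ≈ 0.736 in; Ia = 100/679 in ≈ 0.147 in

Dry (AMC I): CN(I) = 4.2·97/(10 − 0.058·97) = (2037/5)/(2187/500) = 67900/729 ≈ 93.141
Max retention: S = 1000/(67900/729) − 10 = 500/679 in (≈ 0.736 in)
Initial abstraction Ia = S/5 = (500/679)/5 = 100/679 ≈ 0.147 in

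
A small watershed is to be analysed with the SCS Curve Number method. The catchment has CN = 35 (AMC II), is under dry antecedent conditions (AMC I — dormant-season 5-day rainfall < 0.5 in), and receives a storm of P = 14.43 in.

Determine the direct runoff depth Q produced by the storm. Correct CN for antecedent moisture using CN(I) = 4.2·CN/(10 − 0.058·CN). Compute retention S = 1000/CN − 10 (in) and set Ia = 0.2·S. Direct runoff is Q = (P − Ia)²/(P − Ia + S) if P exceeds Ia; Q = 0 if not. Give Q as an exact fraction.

Q = 518758357/827859900 in ≈ 0.627 in

Dry (AMC I): CN(I) = 4.2·35/(10 − 0.058·35) = 147/(797/100) = 14700/797 ≈ 18.444
Retention S: 1000/CN − 10 with CN=18.444 → S = 6500/147 ≈ 44.218 in
Initial abstraction Ia = S/5 = (6500/147)/5 = 1300/147 ≈ 8.844 in
P − Ia = 14.430 − 8.844 = 82121/14700 ≈ 5.586 in (> 0, runoff occurs)
Runoff Q = (P−Ia)²/(P−Ia+S) = (5.586)²/(5.586+44.218) = 518758357/827859900 ≈ 0.627 in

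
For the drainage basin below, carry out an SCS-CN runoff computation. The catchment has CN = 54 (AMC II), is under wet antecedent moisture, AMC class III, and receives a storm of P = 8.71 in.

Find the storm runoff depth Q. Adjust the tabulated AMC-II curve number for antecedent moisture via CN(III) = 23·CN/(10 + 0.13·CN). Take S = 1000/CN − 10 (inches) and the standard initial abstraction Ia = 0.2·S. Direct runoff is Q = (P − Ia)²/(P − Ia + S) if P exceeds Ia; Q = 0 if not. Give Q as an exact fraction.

Q = 462981289/85095900 in ≈ 5.441 in

Adjust CN=54 to AMC III: 23·54/(10 + 0.13·54) → 1242 ÷ (851/50) = 2700/37 ≈ 72.973
Retention S: 1000/CN − 10 with CN=72.973 → S = 100/27 ≈ 3.704 in
Ia = 0.2S: 0.2·3.704 = 0.741 in (exactly 20/27)
Excess rainfall: 8.710 − 0.741 = 7.969 in; P > Ia so Q > 0
Runoff Q = (P−Ia)²/(P−Ia+S) = (7.969)²/(7.969+3.704) = 462981289/85095900 ≈ 5.441 in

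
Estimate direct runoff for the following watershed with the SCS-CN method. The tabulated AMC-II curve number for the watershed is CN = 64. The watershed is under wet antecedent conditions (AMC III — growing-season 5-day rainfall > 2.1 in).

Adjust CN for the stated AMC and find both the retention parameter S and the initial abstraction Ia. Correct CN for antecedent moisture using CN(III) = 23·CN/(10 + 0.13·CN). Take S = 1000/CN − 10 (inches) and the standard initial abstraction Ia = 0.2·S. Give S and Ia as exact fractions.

S = 225/92 in ≈ 2.446 in; Ia = 45/92 in ≈ 0.489 in

CN(III) from CN(II)=64: (23·64)/(10 + 0.13·64) = 18400/229 ≈ 80.349
Max retention: S = 1000/(18400/229) − 10 = 225/92 in (≈ 2.446 in)
Ia = 0.2·(225/92) = 45/92 in ≈ 0.489 in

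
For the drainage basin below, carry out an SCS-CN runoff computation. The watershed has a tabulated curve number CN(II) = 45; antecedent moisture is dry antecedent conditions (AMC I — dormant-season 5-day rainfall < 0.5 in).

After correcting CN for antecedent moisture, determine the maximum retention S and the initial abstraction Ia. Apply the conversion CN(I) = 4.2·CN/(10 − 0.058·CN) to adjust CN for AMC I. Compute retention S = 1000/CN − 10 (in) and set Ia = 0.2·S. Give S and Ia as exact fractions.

S = 5500/189 in ≈ 29.101 in; Ia = 1100/189 in ≈ 5.820 in

Adjust CN=45 to AMC I: 4.2·45/(10 − 0.058·45) → 189 ÷ (739/100) = 18900/739 ≈ 25.575
S = 1000/(18900/739) − 10 = 5500/189 in ≈ 29.101 in
Ia = 0.2S: 0.2·29.101 = 5.820 in (exactly 1100/189)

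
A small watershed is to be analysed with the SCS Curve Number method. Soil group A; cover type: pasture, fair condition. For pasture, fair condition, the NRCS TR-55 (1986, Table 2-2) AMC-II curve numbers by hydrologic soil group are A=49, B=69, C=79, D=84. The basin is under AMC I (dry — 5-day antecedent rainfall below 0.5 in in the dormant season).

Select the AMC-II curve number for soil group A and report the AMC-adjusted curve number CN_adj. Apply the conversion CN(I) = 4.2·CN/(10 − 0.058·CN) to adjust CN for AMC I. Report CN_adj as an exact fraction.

NRCS table: pasture, fair condition, soil group A → CN(II) = 49
Adjust CN=49 to AMC I: 4.2·49/(10 − 0.058·49) → (1029/5) ÷ (3579/500) = 34300/1193 ≈ 28.751

CN_adj = 34300/1193 ≈ 28.751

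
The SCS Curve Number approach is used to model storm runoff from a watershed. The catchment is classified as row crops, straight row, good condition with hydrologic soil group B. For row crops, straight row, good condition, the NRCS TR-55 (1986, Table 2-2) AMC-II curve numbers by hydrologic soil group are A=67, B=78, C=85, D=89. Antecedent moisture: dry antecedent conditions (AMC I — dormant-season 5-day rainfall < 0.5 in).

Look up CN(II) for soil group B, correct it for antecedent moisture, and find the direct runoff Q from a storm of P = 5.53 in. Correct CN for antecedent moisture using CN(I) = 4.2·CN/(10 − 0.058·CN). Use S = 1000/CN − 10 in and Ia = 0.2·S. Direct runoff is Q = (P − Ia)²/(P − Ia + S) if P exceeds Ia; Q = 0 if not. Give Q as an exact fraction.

Q = 117585210649/73129083300 in ≈ 1.608 in

NRCS table: row crops, straight row, good condition, soil group B → CN(II) = 78
Adjust CN=78 to AMC I: 4.2·78/(10 − 0.058·78) → (1638/5) ÷ (1369/250) = 81900/1369 ≈ 59.825
S = 1000/(81900/1369) − 10 = 5500/819 in ≈ 6.716 in
Initial abstraction Ia = S/5 = (5500/819)/5 = 1100/819 ≈ 1.343 in
Since P=5.530 > Ia=1.343: effective rainfall P−Ia = 342907/81900 in
Q = (342907/81900)²/((342907/81900) + 5500/819) = (117585210649/6707610000)/(892907/81900) = 117585210649/73129083300 in ≈ 1.608 in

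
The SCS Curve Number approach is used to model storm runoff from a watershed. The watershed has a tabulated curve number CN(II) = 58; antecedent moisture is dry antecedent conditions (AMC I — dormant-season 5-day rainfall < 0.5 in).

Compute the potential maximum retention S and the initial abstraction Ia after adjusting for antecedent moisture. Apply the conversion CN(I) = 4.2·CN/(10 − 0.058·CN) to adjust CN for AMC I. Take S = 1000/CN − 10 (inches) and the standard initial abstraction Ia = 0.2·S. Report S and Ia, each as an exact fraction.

Dry (AMC I): CN(I) = 4.2·58/(10 − 0.058·58) = (1218/5)/(1659/250) = 2900/79 ≈ 36.709
S = 1000/(2900/79) − 10 = 500/29 in ≈ 17.241 in
Ia = 0.2S: 0.2·17.241 = 3.448 in (exactly 100/29)

S = 500/29 in ≈ 17.241 in; Ia = 100/29 in ≈ 3.448 in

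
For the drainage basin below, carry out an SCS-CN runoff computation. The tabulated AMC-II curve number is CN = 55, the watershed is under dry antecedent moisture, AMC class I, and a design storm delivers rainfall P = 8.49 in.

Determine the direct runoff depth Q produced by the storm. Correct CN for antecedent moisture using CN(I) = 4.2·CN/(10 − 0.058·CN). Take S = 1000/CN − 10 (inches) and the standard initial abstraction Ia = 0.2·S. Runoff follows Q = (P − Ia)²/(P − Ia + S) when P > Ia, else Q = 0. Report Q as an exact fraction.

CN(I) from CN(II)=55: (4.2·55)/(10 − 0.058·55) = 7700/227 ≈ 33.921
Max retention: S = 1000/(7700/227) − 10 = 1500/77 in (≈ 19.481 in)
Initial abstraction Ia = S/5 = (1500/77)/5 = 300/77 ≈ 3.896 in
Since P=8.490 > Ia=3.896: effective rainfall P−Ia = 35373/7700 in
Q: (35373/7700)² ÷ (185373/7700) = 139027681/158596900 in (≈ 0.877 in)

Q = 139027681/158596900 in ≈ 0.877 in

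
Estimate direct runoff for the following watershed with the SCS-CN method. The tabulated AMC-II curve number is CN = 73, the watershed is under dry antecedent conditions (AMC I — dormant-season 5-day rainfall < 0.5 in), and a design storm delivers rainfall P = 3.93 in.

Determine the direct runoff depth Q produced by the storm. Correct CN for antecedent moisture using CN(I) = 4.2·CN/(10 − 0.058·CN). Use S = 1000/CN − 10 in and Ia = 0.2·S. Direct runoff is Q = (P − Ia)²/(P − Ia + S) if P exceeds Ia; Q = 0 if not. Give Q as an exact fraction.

Q = 4093912443/9552685100 in ≈ 0.429 in

Adjust CN=73 to AMC I: 4.2·73/(10 − 0.058·73) → (1533/5) ÷ (2883/500) = 51100/961 ≈ 53.174
Max retention: S = 1000/(51100/961) − 10 = 4500/511 in (≈ 8.806 in)
Initial abstraction Ia = S/5 = (4500/511)/5 = 900/511 ≈ 1.761 in
Excess rainfall: 3.930 − 1.761 = 2.169 in; P > Ia so Q > 0
Runoff Q = (P−Ia)²/(P−Ia+S) = (2.169)²/(2.169+8.806) = 4093912443/9552685100 ≈ 0.429 in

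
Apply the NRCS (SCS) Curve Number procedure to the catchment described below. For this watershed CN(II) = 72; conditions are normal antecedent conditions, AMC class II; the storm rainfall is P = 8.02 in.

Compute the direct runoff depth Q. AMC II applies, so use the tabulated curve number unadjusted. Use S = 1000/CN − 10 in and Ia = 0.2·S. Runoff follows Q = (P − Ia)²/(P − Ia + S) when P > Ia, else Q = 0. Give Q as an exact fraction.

Q = 10621081/2254050 in ≈ 4.712 in

AMC II — tabulated CN = 72 applies directly.
S = 1000/72 − 10 = 35/9 in ≈ 3.889 in
Ia = 0.2S: 0.2·3.889 = 0.778 in (exactly 7/9)
Since P=8.020 > Ia=0.778: effective rainfall P−Ia = 3259/450 in
Q = (3259/450)²/((3259/450) + 35/9) = (10621081/202500)/(5009/450) = 10621081/2254050 in ≈ 4.712 in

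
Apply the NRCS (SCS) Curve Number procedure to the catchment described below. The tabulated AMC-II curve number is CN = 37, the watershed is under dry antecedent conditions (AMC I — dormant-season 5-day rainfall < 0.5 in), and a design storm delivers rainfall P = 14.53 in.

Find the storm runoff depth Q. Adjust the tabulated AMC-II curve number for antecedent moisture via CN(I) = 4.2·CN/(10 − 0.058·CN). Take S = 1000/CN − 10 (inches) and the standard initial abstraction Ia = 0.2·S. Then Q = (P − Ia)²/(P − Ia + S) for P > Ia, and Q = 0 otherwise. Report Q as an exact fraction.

Dry (AMC I): CN(I) = 4.2·37/(10 − 0.058·37) = (777/5)/(3927/500) = 3700/187 ≈ 19.786
Max retention: S = 1000/(3700/187) − 10 = 1500/37 in (≈ 40.541 in)
Ia = 0.2·(1500/37) = 300/37 in ≈ 8.108 in
P − Ia = 14.530 − 8.108 = 23761/3700 ≈ 6.422 in (> 0, runoff occurs)
Q = (23761/3700)²/((23761/3700) + 1500/37) = (564585121/13690000)/(173761/3700) = 564585121/642915700 in ≈ 0.878 in

Q = 564585121/642915700 in ≈ 0.878 in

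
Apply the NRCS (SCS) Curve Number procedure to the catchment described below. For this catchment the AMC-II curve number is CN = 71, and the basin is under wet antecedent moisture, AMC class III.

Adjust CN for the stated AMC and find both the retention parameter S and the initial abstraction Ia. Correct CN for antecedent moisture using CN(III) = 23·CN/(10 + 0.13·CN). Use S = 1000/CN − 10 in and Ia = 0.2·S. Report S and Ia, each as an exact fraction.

S = 2900/1633 in ≈ 1.776 in; Ia = 580/1633 in ≈ 0.355 in

Wet (AMC III): CN(III) = 23·71/(10 + 0.13·71) = 1633/(1923/100) = 163300/1923 ≈ 84.919
S = 1000/(163300/1923) − 10 = 2900/1633 in ≈ 1.776 in
Ia = 0.2·(2900/1633) = 580/1633 in ≈ 0.355 in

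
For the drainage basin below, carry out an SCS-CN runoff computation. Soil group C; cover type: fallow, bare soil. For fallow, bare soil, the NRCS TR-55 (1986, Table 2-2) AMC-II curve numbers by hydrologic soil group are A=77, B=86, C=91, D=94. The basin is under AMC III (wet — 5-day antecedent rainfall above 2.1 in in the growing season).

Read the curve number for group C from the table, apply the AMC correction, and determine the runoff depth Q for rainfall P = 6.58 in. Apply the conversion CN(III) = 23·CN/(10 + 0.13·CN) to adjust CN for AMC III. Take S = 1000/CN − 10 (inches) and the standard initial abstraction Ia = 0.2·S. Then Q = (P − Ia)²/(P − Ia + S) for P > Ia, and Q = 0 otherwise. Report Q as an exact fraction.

Q = 461852082409/75829076050 in ≈ 6.091 in

NRCS table: fallow, bare soil, soil group C → CN(II) = 91
Wet (AMC III): CN(III) = 23·91/(10 + 0.13·91) = 2093/(2183/100) = 209300/2183 ≈ 95.877
S = 1000/(209300/2183) − 10 = 900/2093 in ≈ 0.430 in
Ia = 0.2·(900/2093) = 180/2093 in ≈ 0.086 in
Excess rainfall: 6.580 − 0.086 = 6.494 in; P > Ia so Q > 0
Q: (679597/104650)² ÷ (724597/104650) = 461852082409/75829076050 in (≈ 6.091 in)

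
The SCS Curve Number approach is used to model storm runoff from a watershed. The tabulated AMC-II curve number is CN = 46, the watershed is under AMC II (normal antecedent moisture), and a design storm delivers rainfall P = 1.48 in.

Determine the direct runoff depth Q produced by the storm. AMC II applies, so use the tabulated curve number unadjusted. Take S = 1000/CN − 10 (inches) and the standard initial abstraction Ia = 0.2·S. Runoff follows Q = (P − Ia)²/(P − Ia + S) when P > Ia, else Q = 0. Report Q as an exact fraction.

CN(II) = 46; AMC II needs no correction.
Max retention: S = 1000/46 − 10 = 270/23 in (≈ 11.739 in)
Ia = 0.2S: 0.2·11.739 = 2.348 in (exactly 54/23)
P = 1.480 ≤ Ia = 2.348 in: entire storm abstracted, Q = 0.

Q = 0 in ≈ 0.000 in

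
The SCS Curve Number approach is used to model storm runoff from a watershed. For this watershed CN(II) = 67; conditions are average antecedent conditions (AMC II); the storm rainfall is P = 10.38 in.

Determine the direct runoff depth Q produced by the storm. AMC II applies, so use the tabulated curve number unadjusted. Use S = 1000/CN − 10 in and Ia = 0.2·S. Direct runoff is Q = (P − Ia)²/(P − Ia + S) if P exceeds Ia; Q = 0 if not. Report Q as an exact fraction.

Q = 330183243/53569850 in ≈ 6.164 in

AMC II — tabulated CN = 67 applies directly.
Retention S: 1000/CN − 10 with CN=67.000 → S = 330/67 ≈ 4.925 in
Ia = 0.2·(330/67) = 66/67 in ≈ 0.985 in
Since P=10.380 > Ia=0.985: effective rainfall P−Ia = 31473/3350 in
Runoff Q = (P−Ia)²/(P−Ia+S) = (9.395)²/(9.395+4.925) = 330183243/53569850 ≈ 6.164 in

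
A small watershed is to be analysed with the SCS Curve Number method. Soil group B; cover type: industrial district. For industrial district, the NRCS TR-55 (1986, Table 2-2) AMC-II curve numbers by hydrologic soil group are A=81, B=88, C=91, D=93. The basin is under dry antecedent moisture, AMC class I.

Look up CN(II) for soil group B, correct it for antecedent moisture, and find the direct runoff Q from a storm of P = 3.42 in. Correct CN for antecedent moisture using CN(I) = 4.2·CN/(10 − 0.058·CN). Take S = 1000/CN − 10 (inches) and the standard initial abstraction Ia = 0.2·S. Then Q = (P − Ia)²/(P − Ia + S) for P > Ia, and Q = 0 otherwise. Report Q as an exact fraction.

NRCS table: industrial district, soil group B → CN(II) = 88
Dry (AMC I): CN(I) = 4.2·88/(10 − 0.058·88) = (1848/5)/(612/125) = 3850/51 ≈ 75.490
S = 1000/(3850/51) − 10 = 250/77 in ≈ 3.247 in
Ia = 0.2S: 0.2·3.247 = 0.649 in (exactly 50/77)
P − Ia = 3.420 − 0.649 = 10667/3850 ≈ 2.771 in (> 0, runoff occurs)
Q: (10667/3850)² ÷ (23167/3850) = 113784889/89192950 in (≈ 1.276 in)

Q = 113784889/89192950 in ≈ 1.276 in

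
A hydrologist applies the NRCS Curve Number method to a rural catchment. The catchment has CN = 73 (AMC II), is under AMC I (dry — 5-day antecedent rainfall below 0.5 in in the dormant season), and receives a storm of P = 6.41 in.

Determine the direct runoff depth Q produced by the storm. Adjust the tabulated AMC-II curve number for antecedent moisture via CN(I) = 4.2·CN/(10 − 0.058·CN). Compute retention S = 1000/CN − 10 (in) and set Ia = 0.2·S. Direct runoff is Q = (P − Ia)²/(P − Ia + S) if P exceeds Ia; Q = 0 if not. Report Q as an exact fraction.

CN(I) from CN(II)=73: (4.2·73)/(10 − 0.058·73) = 51100/961 ≈ 53.174
S = 1000/(51100/961) − 10 = 4500/511 in ≈ 8.806 in
Initial abstraction Ia = S/5 = (4500/511)/5 = 900/511 ≈ 1.761 in
Since P=6.410 > Ia=1.761: effective rainfall P−Ia = 237551/51100 in
Q = (237551/51100)²/((237551/51100) + 4500/511) = (56430477601/2611210000)/(687551/51100) = 56430477601/35133856100 in ≈ 1.606 in

Q = 56430477601/35133856100 in ≈ 1.606 in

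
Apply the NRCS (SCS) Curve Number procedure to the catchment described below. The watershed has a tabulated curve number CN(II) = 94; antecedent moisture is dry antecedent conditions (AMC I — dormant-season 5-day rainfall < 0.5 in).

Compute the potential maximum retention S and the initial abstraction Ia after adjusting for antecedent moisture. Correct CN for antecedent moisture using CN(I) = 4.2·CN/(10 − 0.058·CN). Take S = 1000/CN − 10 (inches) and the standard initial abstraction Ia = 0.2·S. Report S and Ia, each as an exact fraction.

S = 500/329 in ≈ 1.520 in; Ia = 100/329 in ≈ 0.304 in

Adjust CN=94 to AMC I: 4.2·94/(10 − 0.058·94) → (1974/5) ÷ (1137/250) = 32900/379 ≈ 86.807
S = 1000/(32900/379) − 10 = 500/329 in ≈ 1.520 in
Initial abstraction Ia = S/5 = (500/329)/5 = 100/329 ≈ 0.304 in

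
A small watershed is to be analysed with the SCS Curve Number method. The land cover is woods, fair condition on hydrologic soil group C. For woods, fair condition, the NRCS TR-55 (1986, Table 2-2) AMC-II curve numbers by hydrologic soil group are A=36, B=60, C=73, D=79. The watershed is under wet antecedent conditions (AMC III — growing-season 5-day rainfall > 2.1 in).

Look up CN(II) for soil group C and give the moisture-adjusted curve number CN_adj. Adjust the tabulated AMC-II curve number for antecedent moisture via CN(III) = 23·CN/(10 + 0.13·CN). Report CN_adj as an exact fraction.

CN_adj = 167900/1949 ≈ 86.147

NRCS table: woods, fair condition, soil group C → CN(II) = 73
Adjust CN=73 to AMC III: 23·73/(10 + 0.13·73) → 1679 ÷ (1949/100) = 167900/1949 ≈ 86.147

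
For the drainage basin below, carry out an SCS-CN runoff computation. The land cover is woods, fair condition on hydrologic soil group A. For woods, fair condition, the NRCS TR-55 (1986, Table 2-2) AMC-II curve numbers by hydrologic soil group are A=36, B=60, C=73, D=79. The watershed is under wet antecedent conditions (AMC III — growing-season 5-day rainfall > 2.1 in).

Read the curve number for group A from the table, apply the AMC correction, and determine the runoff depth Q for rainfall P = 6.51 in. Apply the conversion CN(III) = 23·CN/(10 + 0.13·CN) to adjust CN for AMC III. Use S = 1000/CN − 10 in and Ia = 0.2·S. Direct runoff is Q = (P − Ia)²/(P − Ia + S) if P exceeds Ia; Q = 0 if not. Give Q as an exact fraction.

Q = 10559001049/5439069900 in ≈ 1.941 in

NRCS table: woods, fair condition, soil group A → CN(II) = 36
CN(III) from CN(II)=36: (23·36)/(10 + 0.13·36) = 20700/367 ≈ 56.403
Max retention: S = 1000/(20700/367) − 10 = 1600/207 in (≈ 7.729 in)
Ia = 0.2S: 0.2·7.729 = 1.546 in (exactly 320/207)
Since P=6.510 > Ia=1.546: effective rainfall P−Ia = 102757/20700 in
Q: (102757/20700)² ÷ (262757/20700) = 10559001049/5439069900 in (≈ 1.941 in)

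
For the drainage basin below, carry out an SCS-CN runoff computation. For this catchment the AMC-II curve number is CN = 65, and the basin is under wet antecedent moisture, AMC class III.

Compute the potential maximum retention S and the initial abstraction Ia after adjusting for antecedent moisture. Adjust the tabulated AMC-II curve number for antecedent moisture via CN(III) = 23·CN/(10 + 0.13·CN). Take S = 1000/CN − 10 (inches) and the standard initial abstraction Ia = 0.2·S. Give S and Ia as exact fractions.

S = 700/299 in ≈ 2.341 in; Ia = 140/299 in ≈ 0.468 in

CN(III) from CN(II)=65: (23·65)/(10 + 0.13·65) = 29900/369 ≈ 81.030
Retention S: 1000/CN − 10 with CN=81.030 → S = 700/299 ≈ 2.341 in
Ia = 0.2·(700/299) = 140/299 in ≈ 0.468 in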